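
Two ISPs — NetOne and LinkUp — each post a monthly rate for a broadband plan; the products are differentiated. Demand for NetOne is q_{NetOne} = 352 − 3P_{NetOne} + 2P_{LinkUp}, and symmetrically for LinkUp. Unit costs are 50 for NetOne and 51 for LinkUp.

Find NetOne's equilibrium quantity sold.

NetOne's profit: π = (P_{NetOne} − 50)(352 − 3P_{NetOne} + 2P_{LinkUp}).
∂π/∂P_{NetOne} = 502 − 6P_{NetOne} + 2P_{LinkUp} = 0 ⇒ P_{NetOne} = 251/3 + (1/3)P_{LinkUp}.
Similarly P_{LinkUp} = 505/6 + (1/3)P_{NetOne}.
Plugging P_{LinkUp} into NetOne's best response: P_{NetOne} = 251/3 + (1/3)(505/6 + (1/3)P_{NetOne}) ⇒ (8/9)P_{NetOne} = 2011/18, so P_{NetOne} = 125.6875.
Then P_{LinkUp} = 505/6 + (1/3)·125.6875 = 126.0625.
q_{NetOne} = 352 − 3·125.6875 + 2·126.0625 = 227.0625.

227.0625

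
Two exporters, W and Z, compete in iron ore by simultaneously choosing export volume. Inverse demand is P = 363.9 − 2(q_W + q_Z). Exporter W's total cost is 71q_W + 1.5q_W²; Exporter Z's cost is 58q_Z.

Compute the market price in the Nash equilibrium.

187.625

Exporter W's profit: π = q_W(363.9 − 2(q_W + q_Z)) − 71q_W − 1.5q_W².
∂π/∂q_W = 292.9 − 7q_W − 2q_Z = 0, so q_W = 2929/70 − (2/7)q_Z.
For Z: ∂π/∂q_Z = 305.9 − 4q_Z − 2q_W = 0 ⇒ q_Z = 76.475 − 0.5q_W.
Substituting the second reaction function into the first: q_W = 2929/70 − (2/7)(76.475 − 0.5q_W), which gives (6/7)q_W = 2799/140 ⇒ q_W = 23.325.
Then q_Z = 76.475 − 0.5·23.325 = 64.8125.
Equilibrium price: P = 363.9 − 2·88.1375 = 187.625.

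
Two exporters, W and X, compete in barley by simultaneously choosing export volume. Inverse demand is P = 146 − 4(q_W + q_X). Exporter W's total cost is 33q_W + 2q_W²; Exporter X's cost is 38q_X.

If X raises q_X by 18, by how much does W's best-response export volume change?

Exporter W's profit: π = q_W(146 − 4(q_W + q_X)) − 33q_W − 2q_W².
∂π/∂q_W = 113 − 12q_W − 4q_X = 0, so q_W = 113/12 − (1/3)q_X.
The reaction-function slope is −1/3, so an 18-unit rise in q_X moves q_W by −1/3 × 18 = −6. W's best response falls — the actions are strategic substitutes.

-6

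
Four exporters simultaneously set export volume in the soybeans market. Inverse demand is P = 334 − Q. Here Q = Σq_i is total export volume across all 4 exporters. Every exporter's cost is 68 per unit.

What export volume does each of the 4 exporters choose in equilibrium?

A representative exporter's profit is π_i = q_i(334 − Q) − 68q_i, with Q = q_i + Σ_{j≠i} q_j.
First-order condition: 266 − 2q_i − Σ_{j≠i} q_j = 0.
Imposing symmetry (q_j = q for all j) turns Σ_{j≠i} q_j into 3q, so 266 = 5q and q = 53.2.

53.2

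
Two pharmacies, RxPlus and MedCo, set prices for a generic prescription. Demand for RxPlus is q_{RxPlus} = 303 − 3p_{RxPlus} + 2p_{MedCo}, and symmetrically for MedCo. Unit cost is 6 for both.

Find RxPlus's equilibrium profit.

16539.1875

RxPlus's profit: π = (p_{RxPlus} − 6)(303 − 3p_{RxPlus} + 2p_{MedCo}).
∂π/∂p_{RxPlus} = 321 − 6p_{RxPlus} + 2p_{MedCo} = 0 ⇒ p_{RxPlus} = 53.5 + (1/3)p_{MedCo}.
Setting p_{RxPlus} = p_{MedCo} in the reaction function: p_{RxPlus} = 53.5 + (1/3)p_{RxPlus}, so p_{RxPlus} = 53.5 / (2/3) = 80.25.
q_{RxPlus} = 303 − 3·80.25 + 2·80.25 = 222.75.
Profit = (80.25 − 6)·222.75 = 16539.1875.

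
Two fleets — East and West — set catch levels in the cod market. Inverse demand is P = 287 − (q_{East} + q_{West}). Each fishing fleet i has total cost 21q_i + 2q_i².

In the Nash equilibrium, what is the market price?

211

Fishing fleet East's profit: π = q_{East}(287 − (q_{East} + q_{West})) − 21q_{East} − 2q_{East}².
∂π/∂q_{East} = 266 − 6q_{East} − q_{West} = 0, so q_{East} = 133/3 − (1/6)q_{West}.
The game is symmetric, so in equilibrium q_{West} = q_{East}: the reaction function gives (7/6)q_{East} = 133/3, hence q_{East} = 38.
Equilibrium price: P = 287 − 76 = 211.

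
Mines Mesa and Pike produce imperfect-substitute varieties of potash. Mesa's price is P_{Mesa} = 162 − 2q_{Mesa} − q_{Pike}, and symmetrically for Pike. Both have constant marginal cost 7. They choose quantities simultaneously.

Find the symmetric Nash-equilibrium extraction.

31

Mine Mesa's profit: π = q_{Mesa}(162 − 2q_{Mesa} − q_{Pike}) − 7q_{Mesa}.
∂π/∂q_{Mesa} = 155 − 4q_{Mesa} − q_{Pike} = 0 ⇒ q_{Mesa} = 38.75 − 0.25q_{Pike}.
By symmetry q_{Pike} = q_{Mesa}; substituting into the reaction function, 1.25q_{Mesa} = 38.75 and q_{Mesa} = 31.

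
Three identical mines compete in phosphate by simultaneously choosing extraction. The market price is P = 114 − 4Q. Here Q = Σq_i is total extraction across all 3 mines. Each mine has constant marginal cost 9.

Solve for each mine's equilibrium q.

6.5625

A representative mine's profit is π_i = q_i(114 − 4Q) − 9q_i, with Q = q_i + Σ_{j≠i} q_j.
First-order condition: 105 − 8q_i − 4Σ_{j≠i} q_j = 0.
With identical mines, set every q_j = q: then 105 − 8q − 8q = 0, i.e. q = 105/16 = 6.5625.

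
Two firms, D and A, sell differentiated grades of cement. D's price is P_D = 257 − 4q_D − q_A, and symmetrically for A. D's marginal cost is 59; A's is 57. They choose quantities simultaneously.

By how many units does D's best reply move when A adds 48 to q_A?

-6

Firm D's profit: π = q_D(257 − 4q_D − q_A) − 59q_D.
∂π/∂q_D = 198 − 8q_D − q_A = 0 ⇒ q_D = 24.75 − 0.125q_A.
The reaction-function slope is −0.125, so a 48-unit rise in q_A moves q_D by −0.125 × 48 = −6. D's best response falls — the actions are strategic substitutes.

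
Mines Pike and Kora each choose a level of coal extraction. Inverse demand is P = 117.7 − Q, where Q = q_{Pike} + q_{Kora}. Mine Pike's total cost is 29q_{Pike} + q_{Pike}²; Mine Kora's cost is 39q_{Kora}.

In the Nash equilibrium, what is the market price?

71.3

Mine Pike's profit: π = q_{Pike}(117.7 − (q_{Pike} + q_{Kora})) − 29q_{Pike} − q_{Pike}².
∂π/∂q_{Pike} = 88.7 − 4q_{Pike} − q_{Kora} = 0, so q_{Pike} = 22.175 − 0.25q_{Kora}.
For Kora: ∂π/∂q_{Kora} = 78.7 − 2q_{Kora} − q_{Pike} = 0 ⇒ q_{Kora} = 39.35 − 0.5q_{Pike}.
Solving the two reaction functions simultaneously: (1 − (−0.25)(−0.5))q_{Pike} = 22.175 − 0.25·39.35, so 0.875q_{Pike} = 12.3375 and q_{Pike} = 14.1.
Then q_{Kora} = 39.35 − 0.5·14.1 = 32.3.
Equilibrium price: P = 117.7 − 46.4 = 71.3.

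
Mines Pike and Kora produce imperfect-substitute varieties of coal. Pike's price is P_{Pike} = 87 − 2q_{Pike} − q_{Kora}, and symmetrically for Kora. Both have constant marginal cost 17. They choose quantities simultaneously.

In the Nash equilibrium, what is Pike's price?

Mine Pike's profit: π = q_{Pike}(87 − 2q_{Pike} − q_{Kora}) − 17q_{Pike}.
∂π/∂q_{Pike} = 70 − 4q_{Pike} − q_{Kora} = 0 ⇒ q_{Pike} = 17.5 − 0.25q_{Kora}.
The game is symmetric, so in equilibrium q_{Kora} = q_{Pike}: the reaction function gives 1.25q_{Pike} = 17.5, hence q_{Pike} = 14.
P_{Pike} = 87 − 2·14 − 14 = 45.

45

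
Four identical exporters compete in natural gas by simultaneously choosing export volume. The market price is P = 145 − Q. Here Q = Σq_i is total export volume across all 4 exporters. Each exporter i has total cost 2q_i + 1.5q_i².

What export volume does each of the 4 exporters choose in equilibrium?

17.875

A representative exporter's profit is π_i = q_i(145 − Q) − 2q_i − 1.5q_i², with Q = q_i + Σ_{j≠i} q_j.
First-order condition: 143 − 5q_i − Σ_{j≠i} q_j = 0.
With identical exporters, set every q_j = q: then 143 − 5q − 3q = 0, i.e. q = 143/8 = 17.875.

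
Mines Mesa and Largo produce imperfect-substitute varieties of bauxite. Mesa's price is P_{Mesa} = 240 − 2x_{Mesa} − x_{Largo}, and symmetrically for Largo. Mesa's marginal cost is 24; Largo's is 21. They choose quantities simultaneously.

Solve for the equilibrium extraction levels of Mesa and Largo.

Mine Mesa's profit: π = x_{Mesa}(240 − 2x_{Mesa} − x_{Largo}) − 24x_{Mesa}.
∂π/∂x_{Mesa} = 216 − 4x_{Mesa} − x_{Largo} = 0 ⇒ x_{Mesa} = 54 − 0.25x_{Largo}.
Similarly x_{Largo} = 54.75 − 0.25x_{Mesa}.
Solving the two reaction functions simultaneously: (1 − (−0.25)(−0.25))x_{Mesa} = 54 − 0.25·54.75, so 0.9375x_{Mesa} = 40.3125 and x_{Mesa} = 43.
Then x_{Largo} = 54.75 − 0.25·43 = 44.

43, 44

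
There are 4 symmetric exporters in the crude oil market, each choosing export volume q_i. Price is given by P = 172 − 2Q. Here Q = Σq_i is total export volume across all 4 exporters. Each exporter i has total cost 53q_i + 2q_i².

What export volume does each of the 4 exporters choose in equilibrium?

8.5

A representative exporter's profit is π_i = q_i(172 − 2Q) − 53q_i − 2q_i², with Q = q_i + Σ_{j≠i} q_j.
First-order condition: 119 − 8q_i − 2Σ_{j≠i} q_j = 0.
Imposing symmetry (q_j = q for all j) turns Σ_{j≠i} q_j into 3q, so 119 = 14q and q = 8.5.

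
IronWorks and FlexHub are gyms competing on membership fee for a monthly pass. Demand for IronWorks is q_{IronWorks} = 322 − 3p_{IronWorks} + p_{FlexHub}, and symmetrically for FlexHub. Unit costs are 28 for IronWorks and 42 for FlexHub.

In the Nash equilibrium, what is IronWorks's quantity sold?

163.2

IronWorks's profit: π = (p_{IronWorks} − 28)(322 − 3p_{IronWorks} + p_{FlexHub}).
∂π/∂p_{IronWorks} = 406 − 6p_{IronWorks} + p_{FlexHub} = 0 ⇒ p_{IronWorks} = 203/3 + (1/6)p_{FlexHub}.
Similarly p_{FlexHub} = 224/3 + (1/6)p_{IronWorks}.
Plugging p_{FlexHub} into IronWorks's best response: p_{IronWorks} = 203/3 + (1/6)(224/3 + (1/6)p_{IronWorks}) ⇒ (35/36)p_{IronWorks} = 721/9, so p_{IronWorks} = 82.4.
Then p_{FlexHub} = 224/3 + (1/6)·82.4 = 88.4.
q_{IronWorks} = 322 − 3·82.4 + 88.4 = 163.2.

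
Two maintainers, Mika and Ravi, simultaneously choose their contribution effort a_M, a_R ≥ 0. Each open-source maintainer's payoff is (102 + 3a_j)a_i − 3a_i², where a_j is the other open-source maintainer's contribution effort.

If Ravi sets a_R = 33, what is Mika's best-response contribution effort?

33.5

Mika's payoff is (102 + 3a_R)a_M − 3a_M².
∂π/∂a_M = 102 + 3a_R − 6a_M = 0, so a_M = 17 + 0.5a_R.
At a_R = 33: a_M = 17 + 0.5·33 = 33.5.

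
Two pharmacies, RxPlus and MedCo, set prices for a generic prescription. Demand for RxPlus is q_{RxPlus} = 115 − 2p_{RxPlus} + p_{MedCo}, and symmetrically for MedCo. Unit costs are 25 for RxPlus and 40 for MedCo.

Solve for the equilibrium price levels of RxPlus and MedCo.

57, 63

RxPlus's profit: π = (p_{RxPlus} − 25)(115 − 2p_{RxPlus} + p_{MedCo}).
∂π/∂p_{RxPlus} = 165 − 4p_{RxPlus} + p_{MedCo} = 0 ⇒ p_{RxPlus} = 41.25 + 0.25p_{MedCo}.
Similarly p_{MedCo} = 48.75 + 0.25p_{RxPlus}.
Solving the two reaction functions simultaneously: (1 − (0.25)(0.25))p_{RxPlus} = 41.25 + 0.25·48.75, so 0.9375p_{RxPlus} = 53.4375 and p_{RxPlus} = 57.
Then p_{MedCo} = 48.75 + 0.25·57 = 63.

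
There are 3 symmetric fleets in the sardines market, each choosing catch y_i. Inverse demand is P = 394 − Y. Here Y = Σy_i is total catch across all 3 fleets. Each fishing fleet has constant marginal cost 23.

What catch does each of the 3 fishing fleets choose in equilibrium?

92.75

A representative fishing fleet's profit is π_i = y_i(394 − Y) − 23y_i, with Y = y_i + Σ_{j≠i} y_j.
First-order condition: 371 − 2y_i − Σ_{j≠i} y_j = 0.
Imposing symmetry (y_j = y for all j) turns Σ_{j≠i} y_j into 2y, so 371 = 4y and y = 92.75.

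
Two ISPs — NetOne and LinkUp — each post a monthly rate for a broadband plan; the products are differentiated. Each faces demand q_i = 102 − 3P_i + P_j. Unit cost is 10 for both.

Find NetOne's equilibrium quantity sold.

49.2

NetOne's profit: π = (P_{NetOne} − 10)(102 − 3P_{NetOne} + P_{LinkUp}).
∂π/∂P_{NetOne} = 132 − 6P_{NetOne} + P_{LinkUp} = 0 ⇒ P_{NetOne} = 22 + (1/6)P_{LinkUp}.
The game is symmetric, so in equilibrium P_{LinkUp} = P_{NetOne}: the reaction function gives (5/6)P_{NetOne} = 22, hence P_{NetOne} = 26.4.
q_{NetOne} = 102 − 3·26.4 + 26.4 = 49.2.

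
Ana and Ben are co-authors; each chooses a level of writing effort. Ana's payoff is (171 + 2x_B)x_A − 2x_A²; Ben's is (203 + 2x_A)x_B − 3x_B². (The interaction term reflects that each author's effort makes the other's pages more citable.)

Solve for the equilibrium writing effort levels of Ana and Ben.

Expanding Ana's payoff: 171x_A + 2x_Bx_A − 2x_A².
∂π/∂x_A = 171 + 2x_B − 4x_A = 0, so x_A = 42.75 + 0.5x_B.
Likewise for Ben: x_B = 203/6 + (1/3)x_A.
Substituting the second reaction function into the first: x_A = 42.75 + 0.5(203/6 + (1/3)x_A), which gives (5/6)x_A = 179/3 ⇒ x_A = 71.6.
Then x_B = 203/6 + (1/3)·71.6 = 57.7.

71.6, 57.7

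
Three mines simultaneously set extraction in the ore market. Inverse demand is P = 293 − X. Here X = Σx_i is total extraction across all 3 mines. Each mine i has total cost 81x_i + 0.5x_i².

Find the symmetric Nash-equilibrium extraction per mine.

A representative mine's profit is π_i = x_i(293 − X) − 81x_i − 0.5x_i², with X = x_i + Σ_{j≠i} x_j.
First-order condition: 212 − 3x_i − Σ_{j≠i} x_j = 0.
In a symmetric equilibrium every mine chooses the same x, so Σ_{j≠i} x_j = 2x. The condition becomes 212 − 5x = 0, giving x = 212/5 = 42.4.

42.4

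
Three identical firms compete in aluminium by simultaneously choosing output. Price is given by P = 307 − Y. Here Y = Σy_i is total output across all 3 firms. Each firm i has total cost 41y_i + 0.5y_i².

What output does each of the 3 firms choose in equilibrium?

53.2

A representative firm's profit is π_i = y_i(307 − Y) − 41y_i − 0.5y_i², with Y = y_i + Σ_{j≠i} y_j.
First-order condition: 266 − 3y_i − Σ_{j≠i} y_j = 0.
Imposing symmetry (y_j = y for all j) turns Σ_{j≠i} y_j into 2y, so 266 = 5y and y = 53.2.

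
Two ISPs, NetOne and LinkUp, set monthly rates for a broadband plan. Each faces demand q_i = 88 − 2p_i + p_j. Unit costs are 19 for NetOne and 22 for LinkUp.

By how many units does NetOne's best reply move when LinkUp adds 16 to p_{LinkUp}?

4

NetOne's profit: π = (p_{NetOne} − 19)(88 − 2p_{NetOne} + p_{LinkUp}).
∂π/∂p_{NetOne} = 126 − 4p_{NetOne} + p_{LinkUp} = 0 ⇒ p_{NetOne} = 31.5 + 0.25p_{LinkUp}.
The reaction-function slope is 0.25, so a 16-unit rise in p_{LinkUp} moves p_{NetOne} by 0.25 × 16 = 4. NetOne's best response rises — the actions are strategic complements.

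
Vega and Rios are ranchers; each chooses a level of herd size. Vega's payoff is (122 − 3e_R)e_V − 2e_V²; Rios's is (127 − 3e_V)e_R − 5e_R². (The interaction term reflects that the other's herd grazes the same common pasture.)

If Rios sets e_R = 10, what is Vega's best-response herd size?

Expanding Vega's payoff: 122e_V − 3e_Re_V − 2e_V².
∂π/∂e_V = 122 − 3e_R − 4e_V = 0, so e_V = 30.5 − 0.75e_R.
At e_R = 10: e_V = 30.5 − 0.75·10 = 23.

23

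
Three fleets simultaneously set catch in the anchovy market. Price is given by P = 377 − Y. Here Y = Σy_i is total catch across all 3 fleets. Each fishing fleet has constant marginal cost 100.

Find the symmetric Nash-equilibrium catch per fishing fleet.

69.25

A representative fishing fleet's profit is π_i = y_i(377 − Y) − 100y_i, with Y = y_i + Σ_{j≠i} y_j.
First-order condition: 277 − 2y_i − Σ_{j≠i} y_j = 0.
With identical fishing fleets, set every y_j = y: then 277 − 2y − 2y = 0, i.e. y = 277/4 = 69.25.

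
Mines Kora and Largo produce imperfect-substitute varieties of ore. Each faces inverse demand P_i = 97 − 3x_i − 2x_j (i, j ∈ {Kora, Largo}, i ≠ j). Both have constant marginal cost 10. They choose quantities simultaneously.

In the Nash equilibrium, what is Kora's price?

42.625

Mine Kora's profit: π = x_{Kora}(97 − 3x_{Kora} − 2x_{Largo}) − 10x_{Kora}.
∂π/∂x_{Kora} = 87 − 6x_{Kora} − 2x_{Largo} = 0 ⇒ x_{Kora} = 14.5 − (1/3)x_{Largo}.
The game is symmetric, so in equilibrium x_{Largo} = x_{Kora}: the reaction function gives (4/3)x_{Kora} = 14.5, hence x_{Kora} = 10.875.
P_{Kora} = 97 − 3·10.875 − 2·10.875 = 42.625.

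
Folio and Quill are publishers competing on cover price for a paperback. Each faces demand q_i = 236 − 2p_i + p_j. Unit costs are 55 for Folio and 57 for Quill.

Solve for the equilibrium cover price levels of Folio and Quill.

Folio's profit: π = (p_{Folio} − 55)(236 − 2p_{Folio} + p_{Quill}).
∂π/∂p_{Folio} = 346 − 4p_{Folio} + p_{Quill} = 0 ⇒ p_{Folio} = 86.5 + 0.25p_{Quill}.
Similarly p_{Quill} = 87.5 + 0.25p_{Folio}.
Solving the two reaction functions simultaneously: (1 − (0.25)(0.25))p_{Folio} = 86.5 + 0.25·87.5, so 0.9375p_{Folio} = 108.375 and p_{Folio} = 115.6.
Then p_{Quill} = 87.5 + 0.25·115.6 = 116.4.

115.6, 116.4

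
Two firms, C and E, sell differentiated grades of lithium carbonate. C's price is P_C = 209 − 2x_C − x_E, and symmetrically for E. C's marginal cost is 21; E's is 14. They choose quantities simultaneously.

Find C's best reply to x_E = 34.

38.5

Firm C's profit: π = x_C(209 − 2x_C − x_E) − 21x_C.
∂π/∂x_C = 188 − 4x_C − x_E = 0 ⇒ x_C = 47 − 0.25x_E.
At x_E = 34: x_C = 47 − 0.25·34 = 38.5.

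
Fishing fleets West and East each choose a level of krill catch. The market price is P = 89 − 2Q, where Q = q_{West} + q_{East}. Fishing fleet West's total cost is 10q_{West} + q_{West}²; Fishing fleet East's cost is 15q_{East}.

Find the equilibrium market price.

43.6

Fishing fleet West's profit: π = q_{West}(89 − 2(q_{West} + q_{East})) − 10q_{West} − q_{West}².
∂π/∂q_{West} = 79 − 6q_{West} − 2q_{East} = 0, so q_{West} = 79/6 − (1/3)q_{East}.
For East: ∂π/∂q_{East} = 74 − 4q_{East} − 2q_{West} = 0 ⇒ q_{East} = 18.5 − 0.5q_{West}.
Plugging q_{East} into West's best response: q_{West} = 79/6 − (1/3)(18.5 − 0.5q_{West}) ⇒ (5/6)q_{West} = 7, so q_{West} = 8.4.
Then q_{East} = 18.5 − 0.5·8.4 = 14.3.
Equilibrium price: P = 89 − 2·22.7 = 43.6.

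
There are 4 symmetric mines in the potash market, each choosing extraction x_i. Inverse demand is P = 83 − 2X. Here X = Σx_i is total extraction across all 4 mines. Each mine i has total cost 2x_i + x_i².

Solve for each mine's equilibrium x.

6.75

A representative mine's profit is π_i = x_i(83 − 2X) − 2x_i − x_i², with X = x_i + Σ_{j≠i} x_j.
First-order condition: 81 − 6x_i − 2Σ_{j≠i} x_j = 0.
In a symmetric equilibrium every mine chooses the same x, so Σ_{j≠i} x_j = 3x. The condition becomes 81 − 12x = 0, giving x = 81/12 = 6.75.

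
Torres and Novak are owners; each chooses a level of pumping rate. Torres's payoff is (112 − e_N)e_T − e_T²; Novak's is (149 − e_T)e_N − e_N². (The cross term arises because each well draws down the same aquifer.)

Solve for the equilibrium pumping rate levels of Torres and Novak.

25, 62

Expanding Torres's payoff: 112e_T − e_Ne_T − e_T².
∂π/∂e_T = 112 − e_N − 2e_T = 0, so e_T = 56 − 0.5e_N.
Likewise for Novak: e_N = 74.5 − 0.5e_T.
Substituting the second reaction function into the first: e_T = 56 − 0.5(74.5 − 0.5e_T), which gives 0.75e_T = 18.75 ⇒ e_T = 25.
Then e_N = 74.5 − 0.5·25 = 62.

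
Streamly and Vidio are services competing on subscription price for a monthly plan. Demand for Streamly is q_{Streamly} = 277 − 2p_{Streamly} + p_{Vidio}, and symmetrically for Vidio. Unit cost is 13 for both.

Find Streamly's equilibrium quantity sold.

176

Streamly's profit: π = (p_{Streamly} − 13)(277 − 2p_{Streamly} + p_{Vidio}).
∂π/∂p_{Streamly} = 303 − 4p_{Streamly} + p_{Vidio} = 0 ⇒ p_{Streamly} = 75.75 + 0.25p_{Vidio}.
Setting p_{Streamly} = p_{Vidio} in the reaction function: p_{Streamly} = 75.75 + 0.25p_{Streamly}, so p_{Streamly} = 75.75 / 0.75 = 101.
q_{Streamly} = 277 − 2·101 + 101 = 176.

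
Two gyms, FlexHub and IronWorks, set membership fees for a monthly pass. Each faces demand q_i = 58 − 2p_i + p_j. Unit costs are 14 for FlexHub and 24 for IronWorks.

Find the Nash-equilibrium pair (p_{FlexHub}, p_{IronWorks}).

30, 34

FlexHub's profit: π = (p_{FlexHub} − 14)(58 − 2p_{FlexHub} + p_{IronWorks}).
∂π/∂p_{FlexHub} = 86 − 4p_{FlexHub} + p_{IronWorks} = 0 ⇒ p_{FlexHub} = 21.5 + 0.25p_{IronWorks}.
Similarly p_{IronWorks} = 26.5 + 0.25p_{FlexHub}.
Plugging p_{IronWorks} into FlexHub's best response: p_{FlexHub} = 21.5 + 0.25(26.5 + 0.25p_{FlexHub}) ⇒ 0.9375p_{FlexHub} = 28.125, so p_{FlexHub} = 30.
Then p_{IronWorks} = 26.5 + 0.25·30 = 34.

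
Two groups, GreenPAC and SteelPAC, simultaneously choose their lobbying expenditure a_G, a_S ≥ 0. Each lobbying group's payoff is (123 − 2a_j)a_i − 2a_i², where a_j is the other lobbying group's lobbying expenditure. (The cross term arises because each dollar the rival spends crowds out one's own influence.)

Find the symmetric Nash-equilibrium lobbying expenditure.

GreenPAC's payoff is (123 − 2a_S)a_G − 2a_G².
∂π/∂a_G = 123 − 2a_S − 4a_G = 0, so a_G = 30.75 − 0.5a_S.
Setting a_G = a_S in the reaction function: a_G = 30.75 − 0.5a_G, so a_G = 30.75 / 1.5 = 20.5.

20.5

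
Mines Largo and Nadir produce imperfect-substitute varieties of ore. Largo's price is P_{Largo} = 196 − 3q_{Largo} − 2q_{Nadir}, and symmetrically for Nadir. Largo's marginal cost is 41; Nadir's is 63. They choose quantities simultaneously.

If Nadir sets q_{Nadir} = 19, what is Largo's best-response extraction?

Mine Largo's profit: π = q_{Largo}(196 − 3q_{Largo} − 2q_{Nadir}) − 41q_{Largo}.
∂π/∂q_{Largo} = 155 − 6q_{Largo} − 2q_{Nadir} = 0 ⇒ q_{Largo} = 155/6 − (1/3)q_{Nadir}.
At q_{Nadir} = 19: q_{Largo} = 155/6 − (1/3)·19 = 19.5.

19.5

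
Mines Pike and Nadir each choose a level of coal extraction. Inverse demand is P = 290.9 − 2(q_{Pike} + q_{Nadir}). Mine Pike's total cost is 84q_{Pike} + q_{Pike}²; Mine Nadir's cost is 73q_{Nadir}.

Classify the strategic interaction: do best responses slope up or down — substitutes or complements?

strategic substitutes

Mine Pike's profit: π = q_{Pike}(290.9 − 2(q_{Pike} + q_{Nadir})) − 84q_{Pike} − q_{Pike}².
∂π/∂q_{Pike} = 206.9 − 6q_{Pike} − 2q_{Nadir} = 0, so q_{Pike} = 2069/60 − (1/3)q_{Nadir}.
The best-response slope dq_{Pike}/dq_{Nadir} = −1/3 < 0: the reaction function is downward-sloping, so the choices are strategic substitutes.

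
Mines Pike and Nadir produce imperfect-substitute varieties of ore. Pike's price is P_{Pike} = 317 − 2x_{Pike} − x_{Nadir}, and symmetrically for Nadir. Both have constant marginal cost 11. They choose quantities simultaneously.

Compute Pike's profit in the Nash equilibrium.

Mine Pike's profit: π = x_{Pike}(317 − 2x_{Pike} − x_{Nadir}) − 11x_{Pike}.
∂π/∂x_{Pike} = 306 − 4x_{Pike} − x_{Nadir} = 0 ⇒ x_{Pike} = 76.5 − 0.25x_{Nadir}.
Setting x_{Pike} = x_{Nadir} in the reaction function: x_{Pike} = 76.5 − 0.25x_{Pike}, so x_{Pike} = 76.5 / 1.25 = 61.2.
P_{Pike} = 317 − 2·61.2 − 61.2 = 133.4.
Profit = (133.4 − 11)·61.2 = 7490.88.

7490.88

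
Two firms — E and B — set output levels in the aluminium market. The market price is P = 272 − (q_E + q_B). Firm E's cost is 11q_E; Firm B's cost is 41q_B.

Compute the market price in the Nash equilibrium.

108

Firm E's profit: π = q_E(272 − (q_E + q_B)) − 11q_E.
∂π/∂q_E = 261 − 2q_E − q_B = 0, so q_E = 130.5 − 0.5q_B.
By the same steps for B: q_B = 115.5 − 0.5q_E.
Substituting the second reaction function into the first: q_E = 130.5 − 0.5(115.5 − 0.5q_E), which gives 0.75q_E = 72.75 ⇒ q_E = 97.
Then q_B = 115.5 − 0.5·97 = 67.
Equilibrium price: P = 272 − 164 = 108.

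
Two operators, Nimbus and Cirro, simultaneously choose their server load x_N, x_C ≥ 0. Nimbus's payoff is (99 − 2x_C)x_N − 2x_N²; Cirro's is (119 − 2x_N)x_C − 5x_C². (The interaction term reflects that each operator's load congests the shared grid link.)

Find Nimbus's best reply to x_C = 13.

Expanding Nimbus's payoff: 99x_N − 2x_Cx_N − 2x_N².
∂π/∂x_N = 99 − 2x_C − 4x_N = 0, so x_N = 24.75 − 0.5x_C.
At x_C = 13: x_N = 24.75 − 0.5·13 = 18.25.

18.25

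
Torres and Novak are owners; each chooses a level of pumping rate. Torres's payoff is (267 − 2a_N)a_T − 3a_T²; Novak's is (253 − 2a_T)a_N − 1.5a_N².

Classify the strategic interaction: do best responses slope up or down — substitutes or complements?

strategic substitutes

Expanding Torres's payoff: 267a_T − 2a_Na_T − 3a_T².
∂π/∂a_T = 267 − 2a_N − 6a_T = 0, so a_T = 44.5 − (1/3)a_N.
The best-response slope da_T/da_N = −1/3 < 0: the reaction function is downward-sloping, so the choices are strategic substitutes.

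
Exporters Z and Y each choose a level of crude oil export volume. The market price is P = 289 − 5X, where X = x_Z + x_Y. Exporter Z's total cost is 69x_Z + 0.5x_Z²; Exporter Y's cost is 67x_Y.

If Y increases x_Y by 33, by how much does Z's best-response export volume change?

-15

Exporter Z's profit: π = x_Z(289 − 5(x_Z + x_Y)) − 69x_Z − 0.5x_Z².
∂π/∂x_Z = 220 − 11x_Z − 5x_Y = 0, so x_Z = 20 − (5/11)x_Y.
The reaction-function slope is −5/11, so a 33-unit rise in x_Y moves x_Z by −5/11 × 33 = −15. Z's best response falls — the actions are strategic substitutes.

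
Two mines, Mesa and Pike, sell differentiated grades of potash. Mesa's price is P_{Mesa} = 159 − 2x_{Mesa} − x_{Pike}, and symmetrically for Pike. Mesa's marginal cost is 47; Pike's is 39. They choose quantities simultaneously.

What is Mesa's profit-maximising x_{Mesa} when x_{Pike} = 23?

22.25

Mine Mesa's profit: π = x_{Mesa}(159 − 2x_{Mesa} − x_{Pike}) − 47x_{Mesa}.
∂π/∂x_{Mesa} = 112 − 4x_{Mesa} − x_{Pike} = 0 ⇒ x_{Mesa} = 28 − 0.25x_{Pike}.
At x_{Pike} = 23: x_{Mesa} = 28 − 0.25·23 = 22.25.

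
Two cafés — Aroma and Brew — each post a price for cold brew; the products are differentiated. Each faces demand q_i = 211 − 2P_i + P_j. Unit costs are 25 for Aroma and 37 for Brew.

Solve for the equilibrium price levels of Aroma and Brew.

88.6, 93.4

Aroma's profit: π = (P_{Aroma} − 25)(211 − 2P_{Aroma} + P_{Brew}).
∂π/∂P_{Aroma} = 261 − 4P_{Aroma} + P_{Brew} = 0 ⇒ P_{Aroma} = 65.25 + 0.25P_{Brew}.
Similarly P_{Brew} = 71.25 + 0.25P_{Aroma}.
Plugging P_{Brew} into Aroma's best response: P_{Aroma} = 65.25 + 0.25(71.25 + 0.25P_{Aroma}) ⇒ 0.9375P_{Aroma} = 83.0625, so P_{Aroma} = 88.6.
Then P_{Brew} = 71.25 + 0.25·88.6 = 93.4.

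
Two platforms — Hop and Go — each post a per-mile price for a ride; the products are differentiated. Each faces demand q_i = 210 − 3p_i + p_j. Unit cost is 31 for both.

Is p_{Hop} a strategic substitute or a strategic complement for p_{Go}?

strategic complements

Hop's profit: π = (p_{Hop} − 31)(210 − 3p_{Hop} + p_{Go}).
∂π/∂p_{Hop} = 303 − 6p_{Hop} + p_{Go} = 0 ⇒ p_{Hop} = 50.5 + (1/6)p_{Go}.
The best-response slope dp_{Hop}/dp_{Go} = 1/6 > 0: the reaction function is upward-sloping, so the choices are strategic complements.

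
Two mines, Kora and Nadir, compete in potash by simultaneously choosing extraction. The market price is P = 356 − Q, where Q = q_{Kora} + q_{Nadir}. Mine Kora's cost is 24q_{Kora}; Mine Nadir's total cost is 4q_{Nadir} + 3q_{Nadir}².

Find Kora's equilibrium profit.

23592.96

Mine Kora's profit: π = q_{Kora}(356 − (q_{Kora} + q_{Nadir})) − 24q_{Kora}.
∂π/∂q_{Kora} = 332 − 2q_{Kora} − q_{Nadir} = 0, so q_{Kora} = 166 − 0.5q_{Nadir}.
For Nadir: ∂π/∂q_{Nadir} = 352 − 8q_{Nadir} − q_{Kora} = 0 ⇒ q_{Nadir} = 44 − 0.125q_{Kora}.
Plugging q_{Nadir} into Kora's best response: q_{Kora} = 166 − 0.5(44 − 0.125q_{Kora}) ⇒ 0.9375q_{Kora} = 144, so q_{Kora} = 153.6.
Then q_{Nadir} = 44 − 0.125·153.6 = 24.8.
Price P = 356 − 178.4 = 177.6.
Kora's profit: (177.6 − 24)·153.6 = 23592.96.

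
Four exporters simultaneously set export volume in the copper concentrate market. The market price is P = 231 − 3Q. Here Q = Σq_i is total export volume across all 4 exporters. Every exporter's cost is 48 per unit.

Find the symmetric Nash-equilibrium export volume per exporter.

12.2

A representative exporter's profit is π_i = q_i(231 − 3Q) − 48q_i, with Q = q_i + Σ_{j≠i} q_j.
First-order condition: 183 − 6q_i − 3Σ_{j≠i} q_j = 0.
Imposing symmetry (q_j = q for all j) turns Σ_{j≠i} q_j into 3q, so 183 = 15q and q = 12.2.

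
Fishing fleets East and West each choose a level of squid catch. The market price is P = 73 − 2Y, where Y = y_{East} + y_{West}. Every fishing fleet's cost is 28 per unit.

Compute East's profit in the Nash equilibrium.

112.5

Fishing fleet East's profit: π = y_{East}(73 − 2(y_{East} + y_{West})) − 28y_{East}.
∂π/∂y_{East} = 45 − 4y_{East} − 2y_{West} = 0, so y_{East} = 11.25 − 0.5y_{West}.
Setting y_{East} = y_{West} in the reaction function: y_{East} = 11.25 − 0.5y_{East}, so y_{East} = 11.25 / 1.5 = 7.5.
Price P = 73 − 2·15 = 43.
East's profit: (43 − 28)·7.5 = 112.5.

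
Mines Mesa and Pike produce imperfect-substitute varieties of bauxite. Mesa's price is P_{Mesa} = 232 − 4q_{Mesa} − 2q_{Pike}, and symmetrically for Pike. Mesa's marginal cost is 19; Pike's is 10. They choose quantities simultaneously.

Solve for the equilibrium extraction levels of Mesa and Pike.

21, 22.5

Mine Mesa's profit: π = q_{Mesa}(232 − 4q_{Mesa} − 2q_{Pike}) − 19q_{Mesa}.
∂π/∂q_{Mesa} = 213 − 8q_{Mesa} − 2q_{Pike} = 0 ⇒ q_{Mesa} = 26.625 − 0.25q_{Pike}.
Similarly q_{Pike} = 27.75 − 0.25q_{Mesa}.
Solving the two reaction functions simultaneously: (1 − (−0.25)(−0.25))q_{Mesa} = 26.625 − 0.25·27.75, so 0.9375q_{Mesa} = 19.6875 and q_{Mesa} = 21.
Then q_{Pike} = 27.75 − 0.25·21 = 22.5.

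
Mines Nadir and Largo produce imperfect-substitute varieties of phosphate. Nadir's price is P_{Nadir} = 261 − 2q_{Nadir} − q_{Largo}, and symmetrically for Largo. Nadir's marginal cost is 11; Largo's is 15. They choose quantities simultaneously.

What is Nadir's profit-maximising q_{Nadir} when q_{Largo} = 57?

Mine Nadir's profit: π = q_{Nadir}(261 − 2q_{Nadir} − q_{Largo}) − 11q_{Nadir}.
∂π/∂q_{Nadir} = 250 − 4q_{Nadir} − q_{Largo} = 0 ⇒ q_{Nadir} = 62.5 − 0.25q_{Largo}.
At q_{Largo} = 57: q_{Nadir} = 62.5 − 0.25·57 = 48.25.

48.25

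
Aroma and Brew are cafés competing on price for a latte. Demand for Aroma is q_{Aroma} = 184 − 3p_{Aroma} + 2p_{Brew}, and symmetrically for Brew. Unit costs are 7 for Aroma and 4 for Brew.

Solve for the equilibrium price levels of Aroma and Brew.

Aroma's profit: π = (p_{Aroma} − 7)(184 − 3p_{Aroma} + 2p_{Brew}).
∂π/∂p_{Aroma} = 205 − 6p_{Aroma} + 2p_{Brew} = 0 ⇒ p_{Aroma} = 205/6 + (1/3)p_{Brew}.
Similarly p_{Brew} = 98/3 + (1/3)p_{Aroma}.
Plugging p_{Brew} into Aroma's best response: p_{Aroma} = 205/6 + (1/3)(98/3 + (1/3)p_{Aroma}) ⇒ (8/9)p_{Aroma} = 811/18, so p_{Aroma} = 50.6875.
Then p_{Brew} = 98/3 + (1/3)·50.6875 = 49.5625.

50.6875, 49.5625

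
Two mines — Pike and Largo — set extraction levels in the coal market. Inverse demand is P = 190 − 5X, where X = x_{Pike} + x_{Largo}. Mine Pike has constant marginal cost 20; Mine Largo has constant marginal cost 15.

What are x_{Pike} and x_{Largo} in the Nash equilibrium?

11, 12

Mine Pike's profit: π = x_{Pike}(190 − 5(x_{Pike} + x_{Largo})) − 20x_{Pike}.
∂π/∂x_{Pike} = 170 − 10x_{Pike} − 5x_{Largo} = 0, so x_{Pike} = 17 − 0.5x_{Largo}.
By the same steps for Largo: x_{Largo} = 17.5 − 0.5x_{Pike}.
Substituting the second reaction function into the first: x_{Pike} = 17 − 0.5(17.5 − 0.5x_{Pike}), which gives 0.75x_{Pike} = 8.25 ⇒ x_{Pike} = 11.
Then x_{Largo} = 17.5 − 0.5·11 = 12.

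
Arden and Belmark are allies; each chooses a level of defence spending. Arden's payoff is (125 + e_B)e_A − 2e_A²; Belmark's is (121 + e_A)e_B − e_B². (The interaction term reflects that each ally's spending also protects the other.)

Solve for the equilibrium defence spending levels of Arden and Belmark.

53, 87

Expanding Arden's payoff: 125e_A + e_Be_A − 2e_A².
∂π/∂e_A = 125 + e_B − 4e_A = 0, so e_A = 31.25 + 0.25e_B.
Likewise for Belmark: e_B = 60.5 + 0.5e_A.
Plugging e_B into Arden's best response: e_A = 31.25 + 0.25(60.5 + 0.5e_A) ⇒ 0.875e_A = 46.375, so e_A = 53.
Then e_B = 60.5 + 0.5·53 = 87.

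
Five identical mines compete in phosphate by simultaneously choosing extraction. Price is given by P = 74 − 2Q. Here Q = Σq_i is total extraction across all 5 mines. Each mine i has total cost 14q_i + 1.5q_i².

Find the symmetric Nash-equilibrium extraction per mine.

4

A representative mine's profit is π_i = q_i(74 − 2Q) − 14q_i − 1.5q_i², with Q = q_i + Σ_{j≠i} q_j.
First-order condition: 60 − 7q_i − 2Σ_{j≠i} q_j = 0.
Imposing symmetry (q_j = q for all j) turns Σ_{j≠i} q_j into 4q, so 60 = 15q and q = 4.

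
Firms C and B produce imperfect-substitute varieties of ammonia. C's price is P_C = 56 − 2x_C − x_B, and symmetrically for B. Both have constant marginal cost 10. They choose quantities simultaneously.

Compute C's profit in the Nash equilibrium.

169.28

Firm C's profit: π = x_C(56 − 2x_C − x_B) − 10x_C.
∂π/∂x_C = 46 − 4x_C − x_B = 0 ⇒ x_C = 11.5 − 0.25x_B.
By symmetry x_B = x_C; substituting into the reaction function, 1.25x_C = 11.5 and x_C = 9.2.
P_C = 56 − 2·9.2 − 9.2 = 28.4.
Profit = (28.4 − 10)·9.2 = 169.28.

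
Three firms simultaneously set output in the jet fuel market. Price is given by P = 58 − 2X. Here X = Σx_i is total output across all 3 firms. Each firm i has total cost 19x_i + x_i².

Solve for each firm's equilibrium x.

A representative firm's profit is π_i = x_i(58 − 2X) − 19x_i − x_i², with X = x_i + Σ_{j≠i} x_j.
First-order condition: 39 − 6x_i − 2Σ_{j≠i} x_j = 0.
In a symmetric equilibrium every firm chooses the same x, so Σ_{j≠i} x_j = 2x. The condition becomes 39 − 10x = 0, giving x = 39/10 = 3.9.

3.9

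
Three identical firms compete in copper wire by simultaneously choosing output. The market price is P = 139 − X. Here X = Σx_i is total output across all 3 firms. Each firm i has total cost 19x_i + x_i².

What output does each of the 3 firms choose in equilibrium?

A representative firm's profit is π_i = x_i(139 − X) − 19x_i − x_i², with X = x_i + Σ_{j≠i} x_j.
First-order condition: 120 − 4x_i − Σ_{j≠i} x_j = 0.
In a symmetric equilibrium every firm chooses the same x, so Σ_{j≠i} x_j = 2x. The condition becomes 120 − 6x = 0, giving x = 120/6 = 20.

20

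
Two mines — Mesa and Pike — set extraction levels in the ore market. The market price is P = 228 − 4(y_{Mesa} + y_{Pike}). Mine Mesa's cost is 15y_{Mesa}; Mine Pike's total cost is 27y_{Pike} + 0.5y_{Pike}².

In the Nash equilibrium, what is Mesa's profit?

1580.0625

Mine Mesa's profit: π = y_{Mesa}(228 − 4(y_{Mesa} + y_{Pike})) − 15y_{Mesa}.
∂π/∂y_{Mesa} = 213 − 8y_{Mesa} − 4y_{Pike} = 0, so y_{Mesa} = 26.625 − 0.5y_{Pike}.
For Pike: ∂π/∂y_{Pike} = 201 − 9y_{Pike} − 4y_{Mesa} = 0 ⇒ y_{Pike} = 67/3 − (4/9)y_{Mesa}.
Substituting the second reaction function into the first: y_{Mesa} = 26.625 − 0.5(67/3 − (4/9)y_{Mesa}), which gives (7/9)y_{Mesa} = 371/24 ⇒ y_{Mesa} = 19.875.
Then y_{Pike} = 67/3 − (4/9)·19.875 = 13.5.
Price P = 228 − 4·33.375 = 94.5.
Mesa's profit: (94.5 − 15)·19.875 = 1580.0625.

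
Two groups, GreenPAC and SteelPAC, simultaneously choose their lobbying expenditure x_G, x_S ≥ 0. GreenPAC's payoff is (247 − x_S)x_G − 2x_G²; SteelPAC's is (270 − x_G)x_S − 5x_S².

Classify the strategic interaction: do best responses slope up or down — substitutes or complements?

strategic substitutes

Expanding GreenPAC's payoff: 247x_G − x_Sx_G − 2x_G².
∂π/∂x_G = 247 − x_S − 4x_G = 0, so x_G = 61.75 − 0.25x_S.
The best-response slope dx_G/dx_S = −0.25 < 0: the reaction function is downward-sloping, so the choices are strategic substitutes.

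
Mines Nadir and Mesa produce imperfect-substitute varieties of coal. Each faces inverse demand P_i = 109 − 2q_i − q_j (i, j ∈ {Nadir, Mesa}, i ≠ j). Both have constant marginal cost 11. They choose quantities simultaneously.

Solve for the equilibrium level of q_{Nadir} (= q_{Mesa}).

19.6

Mine Nadir's profit: π = q_{Nadir}(109 − 2q_{Nadir} − q_{Mesa}) − 11q_{Nadir}.
∂π/∂q_{Nadir} = 98 − 4q_{Nadir} − q_{Mesa} = 0 ⇒ q_{Nadir} = 24.5 − 0.25q_{Mesa}.
The game is symmetric, so in equilibrium q_{Mesa} = q_{Nadir}: the reaction function gives 1.25q_{Nadir} = 24.5, hence q_{Nadir} = 19.6.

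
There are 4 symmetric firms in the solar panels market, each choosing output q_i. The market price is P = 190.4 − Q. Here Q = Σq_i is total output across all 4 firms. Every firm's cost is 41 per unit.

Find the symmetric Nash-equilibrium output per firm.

29.88

A representative firm's profit is π_i = q_i(190.4 − Q) − 41q_i, with Q = q_i + Σ_{j≠i} q_j.
First-order condition: 149.4 − 2q_i − Σ_{j≠i} q_j = 0.
With identical firms, set every q_j = q: then 149.4 − 2q − 3q = 0, i.e. q = 149.4/5 = 29.88.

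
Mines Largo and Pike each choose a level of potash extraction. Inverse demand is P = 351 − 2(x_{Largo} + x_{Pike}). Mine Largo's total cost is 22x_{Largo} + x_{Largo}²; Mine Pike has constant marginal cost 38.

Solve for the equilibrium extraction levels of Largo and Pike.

34.5, 61

Mine Largo's profit: π = x_{Largo}(351 − 2(x_{Largo} + x_{Pike})) − 22x_{Largo} − x_{Largo}².
∂π/∂x_{Largo} = 329 − 6x_{Largo} − 2x_{Pike} = 0, so x_{Largo} = 329/6 − (1/3)x_{Pike}.
For Pike: ∂π/∂x_{Pike} = 313 − 4x_{Pike} − 2x_{Largo} = 0 ⇒ x_{Pike} = 78.25 − 0.5x_{Largo}.
Solving the two reaction functions simultaneously: (1 − (−1/3)(−0.5))x_{Largo} = 329/6 − (1/3)·78.25, so (5/6)x_{Largo} = 28.75 and x_{Largo} = 34.5.
Then x_{Pike} = 78.25 − 0.5·34.5 = 61.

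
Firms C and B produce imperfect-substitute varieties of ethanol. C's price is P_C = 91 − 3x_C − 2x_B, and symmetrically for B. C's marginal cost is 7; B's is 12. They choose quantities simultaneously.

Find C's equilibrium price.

Firm C's profit: π = x_C(91 − 3x_C − 2x_B) − 7x_C.
∂π/∂x_C = 84 − 6x_C − 2x_B = 0 ⇒ x_C = 14 − (1/3)x_B.
Similarly x_B = 79/6 − (1/3)x_C.
Substituting the second reaction function into the first: x_C = 14 − (1/3)(79/6 − (1/3)x_C), which gives (8/9)x_C = 173/18 ⇒ x_C = 10.8125.
Then x_B = 79/6 − (1/3)·10.8125 = 9.5625.
P_C = 91 − 3·10.8125 − 2·9.5625 = 39.4375.

39.4375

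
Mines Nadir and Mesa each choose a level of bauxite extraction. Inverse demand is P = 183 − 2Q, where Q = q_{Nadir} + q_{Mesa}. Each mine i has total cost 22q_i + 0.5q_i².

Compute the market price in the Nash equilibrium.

Mine Nadir's profit: π = q_{Nadir}(183 − 2(q_{Nadir} + q_{Mesa})) − 22q_{Nadir} − 0.5q_{Nadir}².
∂π/∂q_{Nadir} = 161 − 5q_{Nadir} − 2q_{Mesa} = 0, so q_{Nadir} = 32.2 − 0.4q_{Mesa}.
Setting q_{Nadir} = q_{Mesa} in the reaction function: q_{Nadir} = 32.2 − 0.4q_{Nadir}, so q_{Nadir} = 32.2 / 1.4 = 23.
Equilibrium price: P = 183 − 2·46 = 91.

91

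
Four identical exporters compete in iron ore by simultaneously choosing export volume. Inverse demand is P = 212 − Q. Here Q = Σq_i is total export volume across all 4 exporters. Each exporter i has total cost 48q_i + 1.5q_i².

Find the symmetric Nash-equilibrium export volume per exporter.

A representative exporter's profit is π_i = q_i(212 − Q) − 48q_i − 1.5q_i², with Q = q_i + Σ_{j≠i} q_j.
First-order condition: 164 − 5q_i − Σ_{j≠i} q_j = 0.
In a symmetric equilibrium every exporter chooses the same q, so Σ_{j≠i} q_j = 3q. The condition becomes 164 − 8q = 0, giving q = 164/8 = 20.5.

20.5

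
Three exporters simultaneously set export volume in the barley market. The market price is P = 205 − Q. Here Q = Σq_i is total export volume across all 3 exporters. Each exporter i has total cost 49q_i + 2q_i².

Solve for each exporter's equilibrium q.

A representative exporter's profit is π_i = q_i(205 − Q) − 49q_i − 2q_i², with Q = q_i + Σ_{j≠i} q_j.
First-order condition: 156 − 6q_i − Σ_{j≠i} q_j = 0.
With identical exporters, set every q_j = q: then 156 − 6q − 2q = 0, i.e. q = 156/8 = 19.5.

19.5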